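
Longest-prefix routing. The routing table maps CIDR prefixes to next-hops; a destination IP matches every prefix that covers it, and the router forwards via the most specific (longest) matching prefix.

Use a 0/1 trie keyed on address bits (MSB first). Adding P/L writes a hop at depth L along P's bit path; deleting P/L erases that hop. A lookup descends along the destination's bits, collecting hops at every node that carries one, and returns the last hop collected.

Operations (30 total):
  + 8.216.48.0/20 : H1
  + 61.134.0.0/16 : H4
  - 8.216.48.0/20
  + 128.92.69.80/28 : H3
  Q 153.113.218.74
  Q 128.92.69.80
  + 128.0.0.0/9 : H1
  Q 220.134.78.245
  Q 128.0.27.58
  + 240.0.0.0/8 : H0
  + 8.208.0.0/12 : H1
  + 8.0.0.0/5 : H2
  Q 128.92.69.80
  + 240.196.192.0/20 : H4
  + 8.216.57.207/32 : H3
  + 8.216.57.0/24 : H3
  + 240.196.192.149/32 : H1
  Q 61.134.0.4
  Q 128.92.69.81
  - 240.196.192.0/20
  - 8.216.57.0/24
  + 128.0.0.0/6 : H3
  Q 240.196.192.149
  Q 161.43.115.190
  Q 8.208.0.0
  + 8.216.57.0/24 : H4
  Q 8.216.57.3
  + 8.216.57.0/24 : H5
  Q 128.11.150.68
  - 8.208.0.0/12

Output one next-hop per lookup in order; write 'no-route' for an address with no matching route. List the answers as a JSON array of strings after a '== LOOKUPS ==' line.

Apply in order:
  + 8.216.48.0/20 (H1) depth=20
  + 61.134.0.0/16 (H4) depth=16
  - 8.216.48.0/20 clear@20
  + 128.92.69.80/28 (H3) depth=28
  Q 153.113.218.74: descend 100 ; hops seen [∅] ; pick no-route
  Q 128.92.69.80: descend 1000000001011100010001010101 ; hops seen [H3] ; pick H3
  + 128.0.0.0/9 (H1) depth=9
  Q 220.134.78.245: descend 1 ; hops seen [∅] ; pick no-route
  Q 128.0.27.58: descend 100000000 ; hops seen [H1] ; pick H1
  + 240.0.0.0/8 (H0) depth=8
  + 8.208.0.0/12 (H1) depth=12
  + 8.0.0.0/5 (H2) depth=5
  Q 128.92.69.80: descend 1000000001011100010001010101 ; hops seen [H1,H3] ; pick H3
  + 240.196.192.0/20 (H4) depth=20
  + 8.216.57.207/32 (H3) depth=32
  + 8.216.57.0/24 (H3) depth=24
  + 240.196.192.149/32 (H1) depth=32
  Q 61.134.0.4: descend 0011110110000110 ; hops seen [H4] ; pick H4
  Q 128.92.69.81: descend 1000000001011100010001010101 ; hops seen [H1,H3] ; pick H3
  - 240.196.192.0/20 clear@20
  - 8.216.57.0/24 clear@24
  + 128.0.0.0/6 (H3) depth=6
  Q 240.196.192.149: descend 11110000110001001100000010010101 ; hops seen [H0,H1] ; pick H1
  Q 161.43.115.190: descend 10 ; hops seen [∅] ; pick no-route
  Q 8.208.0.0: descend 000010001101 ; hops seen [H2,H1] ; pick H1
  + 8.216.57.0/24 (H4) depth=24
  Q 8.216.57.3: descend 000010001101100000111001 ; hops seen [H2,H1,H4] ; pick H4
  + 8.216.57.0/24 (H5) depth=24
  Q 128.11.150.68: descend 100000000 ; hops seen [H3,H1] ; pick H1
  - 8.208.0.0/12 clear@12

== LOOKUPS ==
["no-route","H3","no-route","H1","H3","H4","H3","H1","no-route","H1","H4","H1"]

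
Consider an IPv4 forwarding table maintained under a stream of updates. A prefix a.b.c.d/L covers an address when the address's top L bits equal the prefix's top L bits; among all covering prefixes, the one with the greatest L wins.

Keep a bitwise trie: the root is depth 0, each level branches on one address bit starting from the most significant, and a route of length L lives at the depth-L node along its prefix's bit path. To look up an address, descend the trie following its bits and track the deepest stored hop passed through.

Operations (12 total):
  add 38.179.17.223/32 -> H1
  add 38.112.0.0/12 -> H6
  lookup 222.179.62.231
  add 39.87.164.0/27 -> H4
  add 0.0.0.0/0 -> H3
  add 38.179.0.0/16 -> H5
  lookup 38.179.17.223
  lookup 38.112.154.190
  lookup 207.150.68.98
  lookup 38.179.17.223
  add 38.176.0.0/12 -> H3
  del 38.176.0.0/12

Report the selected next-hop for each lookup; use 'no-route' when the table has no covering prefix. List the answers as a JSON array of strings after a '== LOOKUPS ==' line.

Process each operation:
  + 38.179.17.223/32 (H1) depth=32
  + 38.112.0.0/12 (H6) depth=12
  lookup 222.179.62.231: bits ε walk d0:- -> no-route
  + 39.87.164.0/27 (H4) depth=27
  + 0.0.0.0/0 (H3) depth=0
  + 38.179.0.0/16 (H5) depth=16
  lookup 38.179.17.223: bits 00100110101100110001000111011111 walk d0:H3→d1:-→d2:-→d3:-→d4:-→d5:-→d6:-→d7:-→d8:-→d9:-→d10:-→d11:-→d12:-→d13:-→d14:-→d15:-→d16:H5→d17:-→d18:-→d19:-→d20:-→d21:-→d22:-→d23:-→d24:-→d25:-→d26:-→d27:-→d28:-→d29:-→d30:-→d31:-→d32:H1 -> H1
  lookup 38.112.154.190: bits 001001100111 walk d0:H3→d1:-→d2:-→d3:-→d4:-→d5:-→d6:-→d7:-→d8:-→d9:-→d10:-→d11:-→d12:H6 -> H6
  lookup 207.150.68.98: bits ε walk d0:H3 -> H3
  lookup 38.179.17.223: bits 00100110101100110001000111011111 walk d0:H3→d1:-→d2:-→d3:-→d4:-→d5:-→d6:-→d7:-→d8:-→d9:-→d10:-→d11:-→d12:-→d13:-→d14:-→d15:-→d16:H5→d17:-→d18:-→d19:-→d20:-→d21:-→d22:-→d23:-→d24:-→d25:-→d26:-→d27:-→d28:-→d29:-→d30:-→d31:-→d32:H1 -> H1
  + 38.176.0.0/12 (H3) depth=12
  - 38.176.0.0/12 clear@12

== LOOKUPS ==
["no-route","H1","H6","H3","H1"]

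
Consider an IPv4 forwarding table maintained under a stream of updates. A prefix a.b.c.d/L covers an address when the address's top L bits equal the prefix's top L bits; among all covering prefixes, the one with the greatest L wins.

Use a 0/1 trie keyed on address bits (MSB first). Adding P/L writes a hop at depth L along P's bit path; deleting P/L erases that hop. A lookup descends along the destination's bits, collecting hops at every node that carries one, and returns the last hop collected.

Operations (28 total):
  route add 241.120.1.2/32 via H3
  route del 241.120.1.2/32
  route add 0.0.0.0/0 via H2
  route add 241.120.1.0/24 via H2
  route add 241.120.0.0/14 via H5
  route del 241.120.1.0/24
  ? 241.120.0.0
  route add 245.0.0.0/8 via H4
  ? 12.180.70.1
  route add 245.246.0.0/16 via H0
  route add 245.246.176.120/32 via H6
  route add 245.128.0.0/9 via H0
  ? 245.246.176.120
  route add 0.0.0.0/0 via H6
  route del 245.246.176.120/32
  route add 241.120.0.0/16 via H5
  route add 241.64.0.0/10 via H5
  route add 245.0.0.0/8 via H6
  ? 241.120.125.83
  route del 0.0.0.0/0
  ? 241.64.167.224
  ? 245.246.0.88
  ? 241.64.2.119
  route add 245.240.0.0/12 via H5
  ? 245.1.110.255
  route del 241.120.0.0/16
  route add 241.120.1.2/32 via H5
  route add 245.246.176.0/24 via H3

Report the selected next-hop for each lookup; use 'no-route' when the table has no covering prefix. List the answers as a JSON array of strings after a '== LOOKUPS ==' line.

Apply in order:
  + 241.120.1.2/32 (H3) depth=32
  del 241.120.1.2/32 (clear depth 32)
  + 0.0.0.0/0 (H2) depth=0
  + 241.120.1.0/24 (H2) depth=24
  + 241.120.0.0/14 (H5) depth=14
  del 241.120.1.0/24 (clear depth 24)
  ? 241.120.0.0  path d0:H2→d1:-→d2:-→d3:-→d4:-→d5:-→d6:-→d7:-→d8:-→d9:-→d10:-→d11:-→d12:-→d13:-→d14:H5→d15:-→d16:-→d17:-→d18:-→d19:-→d20:-→d21:-→d22:-→d23:-  best=H5
  + 245.0.0.0/8 (H4) depth=8
  ? 12.180.70.1  path d0:H2  best=H2
  + 245.246.0.0/16 (H0) depth=16
  + 245.246.176.120/32 (H6) depth=32
  + 245.128.0.0/9 (H0) depth=9
  ? 245.246.176.120  path d0:H2→d1:-→d2:-→d3:-→d4:-→d5:-→d6:-→d7:-→d8:H4→d9:H0→d10:-→d11:-→d12:-→d13:-→d14:-→d15:-→d16:H0→d17:-→d18:-→d19:-→d20:-→d21:-→d22:-→d23:-→d24:-→d25:-→d26:-→d27:-→d28:-→d29:-→d30:-→d31:-→d32:H6  best=H6
  + 0.0.0.0/0 (H6) depth=0
  del 245.246.176.120/32 (clear depth 32)
  + 241.120.0.0/16 (H5) depth=16
  + 241.64.0.0/10 (H5) depth=10
  + 245.0.0.0/8 (H6) depth=8
  ? 241.120.125.83  path d0:H6→d1:-→d2:-→d3:-→d4:-→d5:-→d6:-→d7:-→d8:-→d9:-→d10:H5→d11:-→d12:-→d13:-→d14:H5→d15:-→d16:H5→d17:-  best=H5
  del 0.0.0.0/0 (clear depth 0)
  ? 241.64.167.224  path d0:-→d1:-→d2:-→d3:-→d4:-→d5:-→d6:-→d7:-→d8:-→d9:-→d10:H5  best=H5
  ? 245.246.0.88  path d0:-→d1:-→d2:-→d3:-→d4:-→d5:-→d6:-→d7:-→d8:H6→d9:H0→d10:-→d11:-→d12:-→d13:-→d14:-→d15:-→d16:H0  best=H0
  ? 241.64.2.119  path d0:-→d1:-→d2:-→d3:-→d4:-→d5:-→d6:-→d7:-→d8:-→d9:-→d10:H5  best=H5
  + 245.240.0.0/12 (H5) depth=12
  ? 245.1.110.255  path d0:-→d1:-→d2:-→d3:-→d4:-→d5:-→d6:-→d7:-→d8:H6  best=H6
  del 241.120.0.0/16 (clear depth 16)
  + 241.120.1.2/32 (H5) depth=32
  + 245.246.176.0/24 (H3) depth=24

== LOOKUPS ==
["H5","H2","H6","H5","H5","H0","H5","H6"]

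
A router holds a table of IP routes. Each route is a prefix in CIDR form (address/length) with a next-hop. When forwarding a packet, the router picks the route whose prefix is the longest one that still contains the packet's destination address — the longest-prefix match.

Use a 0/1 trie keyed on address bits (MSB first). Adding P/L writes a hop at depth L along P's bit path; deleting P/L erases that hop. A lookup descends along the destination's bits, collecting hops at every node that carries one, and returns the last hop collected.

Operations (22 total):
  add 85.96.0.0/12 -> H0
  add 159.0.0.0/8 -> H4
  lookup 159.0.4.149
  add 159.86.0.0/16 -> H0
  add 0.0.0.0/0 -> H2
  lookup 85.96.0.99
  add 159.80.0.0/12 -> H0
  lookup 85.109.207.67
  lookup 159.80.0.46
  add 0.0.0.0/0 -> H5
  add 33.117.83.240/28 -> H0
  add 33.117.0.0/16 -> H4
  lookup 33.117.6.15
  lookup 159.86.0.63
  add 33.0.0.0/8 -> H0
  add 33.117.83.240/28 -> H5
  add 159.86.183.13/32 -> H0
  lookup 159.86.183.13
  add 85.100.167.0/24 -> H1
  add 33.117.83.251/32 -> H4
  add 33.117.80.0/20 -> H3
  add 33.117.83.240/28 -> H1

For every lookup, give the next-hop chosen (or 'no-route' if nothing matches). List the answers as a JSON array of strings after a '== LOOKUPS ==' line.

Trace:
  add 85.96.0.0/12 -> H0 at depth 12
  add 159.0.0.0/8 -> H4 at depth 8
  lookup 159.0.4.149: bits 10011111 walk d0:-→d1:-→d2:-→d3:-→d4:-→d5:-→d6:-→d7:-→d8:H4 -> H4
  add 159.86.0.0/16 -> H0 at depth 16
  add 0.0.0.0/0 -> H2 at depth 0
  lookup 85.96.0.99: bits 010101010110 walk d0:H2→d1:-→d2:-→d3:-→d4:-→d5:-→d6:-→d7:-→d8:-→d9:-→d10:-→d11:-→d12:H0 -> H0
  add 159.80.0.0/12 -> H0 at depth 12
  lookup 85.109.207.67: bits 010101010110 walk d0:H2→d1:-→d2:-→d3:-→d4:-→d5:-→d6:-→d7:-→d8:-→d9:-→d10:-→d11:-→d12:H0 -> H0
  lookup 159.80.0.46: bits 1001111101010 walk d0:H2→d1:-→d2:-→d3:-→d4:-→d5:-→d6:-→d7:-→d8:H4→d9:-→d10:-→d11:-→d12:H0→d13:- -> H0
  add 0.0.0.0/0 -> H5 at depth 0
  add 33.117.83.240/28 -> H0 at depth 28
  add 33.117.0.0/16 -> H4 at depth 16
  lookup 33.117.6.15: bits 00100001011101010 walk d0:H5→d1:-→d2:-→d3:-→d4:-→d5:-→d6:-→d7:-→d8:-→d9:-→d10:-→d11:-→d12:-→d13:-→d14:-→d15:-→d16:H4→d17:- -> H4
  lookup 159.86.0.63: bits 1001111101010110 walk d0:H5→d1:-→d2:-→d3:-→d4:-→d5:-→d6:-→d7:-→d8:H4→d9:-→d10:-→d11:-→d12:H0→d13:-→d14:-→d15:-→d16:H0 -> H0
  add 33.0.0.0/8 -> H0 at depth 8
  add 33.117.83.240/28 -> H5 at depth 28
  add 159.86.183.13/32 -> H0 at depth 32
  lookup 159.86.183.13: bits 10011111010101101011011100001101 walk d0:H5→d1:-→d2:-→d3:-→d4:-→d5:-→d6:-→d7:-→d8:H4→d9:-→d10:-→d11:-→d12:H0→d13:-→d14:-→d15:-→d16:H0→d17:-→d18:-→d19:-→d20:-→d21:-→d22:-→d23:-→d24:-→d25:-→d26:-→d27:-→d28:-→d29:-→d30:-→d31:-→d32:H0 -> H0
  add 85.100.167.0/24 -> H1 at depth 24
  add 33.117.83.251/32 -> H4 at depth 32
  add 33.117.80.0/20 -> H3 at depth 20
  add 33.117.83.240/28 -> H1 at depth 28

== LOOKUPS ==
["H4","H0","H0","H0","H4","H0","H0"]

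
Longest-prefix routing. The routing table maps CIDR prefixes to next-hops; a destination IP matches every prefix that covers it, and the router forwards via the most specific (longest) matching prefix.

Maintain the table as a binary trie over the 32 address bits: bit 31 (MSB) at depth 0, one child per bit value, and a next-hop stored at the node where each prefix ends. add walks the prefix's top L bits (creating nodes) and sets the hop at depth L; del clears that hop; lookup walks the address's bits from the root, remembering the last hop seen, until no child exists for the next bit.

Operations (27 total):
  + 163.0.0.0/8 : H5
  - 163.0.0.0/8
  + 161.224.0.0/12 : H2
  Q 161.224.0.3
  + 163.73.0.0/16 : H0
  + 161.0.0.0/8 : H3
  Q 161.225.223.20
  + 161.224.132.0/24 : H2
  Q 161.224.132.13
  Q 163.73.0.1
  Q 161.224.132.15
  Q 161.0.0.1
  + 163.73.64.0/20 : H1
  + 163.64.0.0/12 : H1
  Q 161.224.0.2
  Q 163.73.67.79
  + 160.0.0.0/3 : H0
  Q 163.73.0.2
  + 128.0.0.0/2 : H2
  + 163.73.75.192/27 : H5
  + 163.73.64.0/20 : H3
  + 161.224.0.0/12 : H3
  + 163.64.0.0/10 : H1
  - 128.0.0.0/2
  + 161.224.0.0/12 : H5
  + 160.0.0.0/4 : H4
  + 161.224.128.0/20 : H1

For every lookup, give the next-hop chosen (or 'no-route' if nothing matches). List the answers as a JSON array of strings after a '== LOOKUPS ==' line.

Process each operation:
  add 163.0.0.0/8 -> H5 at depth 8
  - 163.0.0.0/8 clear@8
  add 161.224.0.0/12 -> H2 at depth 12
  lookup 161.224.0.3: bits 101000011110 walk d0:-→d1:-→d2:-→d3:-→d4:-→d5:-→d6:-→d7:-→d8:-→d9:-→d10:-→d11:-→d12:H2 -> H2
  add 163.73.0.0/16 -> H0 at depth 16
  add 161.0.0.0/8 -> H3 at depth 8
  lookup 161.225.223.20: bits 101000011110 walk d0:-→d1:-→d2:-→d3:-→d4:-→d5:-→d6:-→d7:-→d8:H3→d9:-→d10:-→d11:-→d12:H2 -> H2
  add 161.224.132.0/24 -> H2 at depth 24
  lookup 161.224.132.13: bits 101000011110000010000100 walk d0:-→d1:-→d2:-→d3:-→d4:-→d5:-→d6:-→d7:-→d8:H3→d9:-→d10:-→d11:-→d12:H2→d13:-→d14:-→d15:-→d16:-→d17:-→d18:-→d19:-→d20:-→d21:-→d22:-→d23:-→d24:H2 -> H2
  lookup 163.73.0.1: bits 1010001101001001 walk d0:-→d1:-→d2:-→d3:-→d4:-→d5:-→d6:-→d7:-→d8:-→d9:-→d10:-→d11:-→d12:-→d13:-→d14:-→d15:-→d16:H0 -> H0
  lookup 161.224.132.15: bits 101000011110000010000100 walk d0:-→d1:-→d2:-→d3:-→d4:-→d5:-→d6:-→d7:-→d8:H3→d9:-→d10:-→d11:-→d12:H2→d13:-→d14:-→d15:-→d16:-→d17:-→d18:-→d19:-→d20:-→d21:-→d22:-→d23:-→d24:H2 -> H2
  lookup 161.0.0.1: bits 10100001 walk d0:-→d1:-→d2:-→d3:-→d4:-→d5:-→d6:-→d7:-→d8:H3 -> H3
  add 163.73.64.0/20 -> H1 at depth 20
  add 163.64.0.0/12 -> H1 at depth 12
  lookup 161.224.0.2: bits 1010000111100000 walk d0:-→d1:-→d2:-→d3:-→d4:-→d5:-→d6:-→d7:-→d8:H3→d9:-→d10:-→d11:-→d12:H2→d13:-→d14:-→d15:-→d16:- -> H2
  lookup 163.73.67.79: bits 10100011010010010100 walk d0:-→d1:-→d2:-→d3:-→d4:-→d5:-→d6:-→d7:-→d8:-→d9:-→d10:-→d11:-→d12:H1→d13:-→d14:-→d15:-→d16:H0→d17:-→d18:-→d19:-→d20:H1 -> H1
  add 160.0.0.0/3 -> H0 at depth 3
  lookup 163.73.0.2: bits 10100011010010010 walk d0:-→d1:-→d2:-→d3:H0→d4:-→d5:-→d6:-→d7:-→d8:-→d9:-→d10:-→d11:-→d12:H1→d13:-→d14:-→d15:-→d16:H0→d17:- -> H0
  add 128.0.0.0/2 -> H2 at depth 2
  add 163.73.75.192/27 -> H5 at depth 27
  add 163.73.64.0/20 -> H3 at depth 20
  add 161.224.0.0/12 -> H3 at depth 12
  add 163.64.0.0/10 -> H1 at depth 10
  - 128.0.0.0/2 clear@2
  add 161.224.0.0/12 -> H5 at depth 12
  add 160.0.0.0/4 -> H4 at depth 4
  add 161.224.128.0/20 -> H1 at depth 20

== LOOKUPS ==
["H2","H2","H2","H0","H2","H3","H2","H1","H0"]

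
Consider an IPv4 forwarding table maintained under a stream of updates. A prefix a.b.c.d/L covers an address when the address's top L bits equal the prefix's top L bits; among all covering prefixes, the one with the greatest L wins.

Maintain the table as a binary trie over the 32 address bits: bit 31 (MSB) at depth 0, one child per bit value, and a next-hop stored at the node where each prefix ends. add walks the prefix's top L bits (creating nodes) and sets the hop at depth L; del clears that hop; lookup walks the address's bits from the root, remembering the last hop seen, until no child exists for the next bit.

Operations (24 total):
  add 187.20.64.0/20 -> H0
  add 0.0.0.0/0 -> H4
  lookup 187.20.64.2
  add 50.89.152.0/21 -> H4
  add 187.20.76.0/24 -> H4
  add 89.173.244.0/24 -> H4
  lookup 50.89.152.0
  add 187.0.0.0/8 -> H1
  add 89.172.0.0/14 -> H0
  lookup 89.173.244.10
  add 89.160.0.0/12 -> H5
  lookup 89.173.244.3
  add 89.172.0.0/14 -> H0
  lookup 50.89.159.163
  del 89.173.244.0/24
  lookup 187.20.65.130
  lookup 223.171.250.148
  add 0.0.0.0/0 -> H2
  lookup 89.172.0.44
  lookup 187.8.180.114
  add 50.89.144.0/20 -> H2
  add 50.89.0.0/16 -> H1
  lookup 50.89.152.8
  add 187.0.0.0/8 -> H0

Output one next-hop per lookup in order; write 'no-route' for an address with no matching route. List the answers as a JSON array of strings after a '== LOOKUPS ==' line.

Apply in order:
  + 187.20.64.0/20 (H0) depth=20
  + 0.0.0.0/0 (H4) depth=0
  ? 187.20.64.2  path d0:H4→d1:-→d2:-→d3:-→d4:-→d5:-→d6:-→d7:-→d8:-→d9:-→d10:-→d11:-→d12:-→d13:-→d14:-→d15:-→d16:-→d17:-→d18:-→d19:-→d20:H0  best=H0
  + 50.89.152.0/21 (H4) depth=21
  + 187.20.76.0/24 (H4) depth=24
  + 89.173.244.0/24 (H4) depth=24
  ? 50.89.152.0  path d0:H4→d1:-→d2:-→d3:-→d4:-→d5:-→d6:-→d7:-→d8:-→d9:-→d10:-→d11:-→d12:-→d13:-→d14:-→d15:-→d16:-→d17:-→d18:-→d19:-→d20:-→d21:H4  best=H4
  + 187.0.0.0/8 (H1) depth=8
  + 89.172.0.0/14 (H0) depth=14
  ? 89.173.244.10  path d0:H4→d1:-→d2:-→d3:-→d4:-→d5:-→d6:-→d7:-→d8:-→d9:-→d10:-→d11:-→d12:-→d13:-→d14:H0→d15:-→d16:-→d17:-→d18:-→d19:-→d20:-→d21:-→d22:-→d23:-→d24:H4  best=H4
  + 89.160.0.0/12 (H5) depth=12
  ? 89.173.244.3  path d0:H4→d1:-→d2:-→d3:-→d4:-→d5:-→d6:-→d7:-→d8:-→d9:-→d10:-→d11:-→d12:H5→d13:-→d14:H0→d15:-→d16:-→d17:-→d18:-→d19:-→d20:-→d21:-→d22:-→d23:-→d24:H4  best=H4
  + 89.172.0.0/14 (H0) depth=14
  ? 50.89.159.163  path d0:H4→d1:-→d2:-→d3:-→d4:-→d5:-→d6:-→d7:-→d8:-→d9:-→d10:-→d11:-→d12:-→d13:-→d14:-→d15:-→d16:-→d17:-→d18:-→d19:-→d20:-→d21:H4  best=H4
  del 89.173.244.0/24 (clear depth 24)
  ? 187.20.65.130  path d0:H4→d1:-→d2:-→d3:-→d4:-→d5:-→d6:-→d7:-→d8:H1→d9:-→d10:-→d11:-→d12:-→d13:-→d14:-→d15:-→d16:-→d17:-→d18:-→d19:-→d20:H0  best=H0
  ? 223.171.250.148  path d0:H4→d1:-  best=H4
  + 0.0.0.0/0 (H2) depth=0
  ? 89.172.0.44  path d0:H2→d1:-→d2:-→d3:-→d4:-→d5:-→d6:-→d7:-→d8:-→d9:-→d10:-→d11:-→d12:H5→d13:-→d14:H0→d15:-  best=H0
  ? 187.8.180.114  path d0:H2→d1:-→d2:-→d3:-→d4:-→d5:-→d6:-→d7:-→d8:H1→d9:-→d10:-→d11:-  best=H1
  + 50.89.144.0/20 (H2) depth=20
  + 50.89.0.0/16 (H1) depth=16
  ? 50.89.152.8  path d0:H2→d1:-→d2:-→d3:-→d4:-→d5:-→d6:-→d7:-→d8:-→d9:-→d10:-→d11:-→d12:-→d13:-→d14:-→d15:-→d16:H1→d17:-→d18:-→d19:-→d20:H2→d21:H4  best=H4
  + 187.0.0.0/8 (H0) depth=8

== LOOKUPS ==
["H0","H4","H4","H4","H4","H0","H4","H0","H1","H4"]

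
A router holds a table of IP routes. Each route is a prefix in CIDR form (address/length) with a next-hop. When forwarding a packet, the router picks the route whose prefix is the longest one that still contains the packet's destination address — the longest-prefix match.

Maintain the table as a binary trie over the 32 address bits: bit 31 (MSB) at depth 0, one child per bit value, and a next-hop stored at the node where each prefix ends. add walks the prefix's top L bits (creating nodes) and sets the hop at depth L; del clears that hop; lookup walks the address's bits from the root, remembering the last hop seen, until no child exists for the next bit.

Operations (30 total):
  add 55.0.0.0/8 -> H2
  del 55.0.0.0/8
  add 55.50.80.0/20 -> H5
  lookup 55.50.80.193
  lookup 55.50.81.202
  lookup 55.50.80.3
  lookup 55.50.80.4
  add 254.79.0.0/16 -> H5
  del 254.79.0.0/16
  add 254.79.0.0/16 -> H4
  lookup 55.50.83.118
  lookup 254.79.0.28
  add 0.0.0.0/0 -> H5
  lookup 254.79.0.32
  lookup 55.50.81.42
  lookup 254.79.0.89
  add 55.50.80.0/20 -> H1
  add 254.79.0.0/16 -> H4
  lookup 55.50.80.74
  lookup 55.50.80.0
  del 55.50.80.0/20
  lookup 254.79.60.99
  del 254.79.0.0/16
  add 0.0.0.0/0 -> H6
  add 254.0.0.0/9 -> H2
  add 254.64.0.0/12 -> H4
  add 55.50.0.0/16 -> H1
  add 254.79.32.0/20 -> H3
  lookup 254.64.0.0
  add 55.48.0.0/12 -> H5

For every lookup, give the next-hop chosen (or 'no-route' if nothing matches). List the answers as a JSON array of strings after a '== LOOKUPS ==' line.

Trace:
  add 55.0.0.0/8 -> H2 at depth 8
  del 55.0.0.0/8 (clear depth 8)
  add 55.50.80.0/20 -> H5 at depth 20
  lookup 55.50.80.193: bits 00110111001100100101 walk d0:-→d1:-→d2:-→d3:-→d4:-→d5:-→d6:-→d7:-→d8:-→d9:-→d10:-→d11:-→d12:-→d13:-→d14:-→d15:-→d16:-→d17:-→d18:-→d19:-→d20:H5 -> H5
  lookup 55.50.81.202: bits 00110111001100100101 walk d0:-→d1:-→d2:-→d3:-→d4:-→d5:-→d6:-→d7:-→d8:-→d9:-→d10:-→d11:-→d12:-→d13:-→d14:-→d15:-→d16:-→d17:-→d18:-→d19:-→d20:H5 -> H5
  lookup 55.50.80.3: bits 00110111001100100101 walk d0:-→d1:-→d2:-→d3:-→d4:-→d5:-→d6:-→d7:-→d8:-→d9:-→d10:-→d11:-→d12:-→d13:-→d14:-→d15:-→d16:-→d17:-→d18:-→d19:-→d20:H5 -> H5
  lookup 55.50.80.4: bits 00110111001100100101 walk d0:-→d1:-→d2:-→d3:-→d4:-→d5:-→d6:-→d7:-→d8:-→d9:-→d10:-→d11:-→d12:-→d13:-→d14:-→d15:-→d16:-→d17:-→d18:-→d19:-→d20:H5 -> H5
  add 254.79.0.0/16 -> H5 at depth 16
  del 254.79.0.0/16 (clear depth 16)
  add 254.79.0.0/16 -> H4 at depth 16
  lookup 55.50.83.118: bits 00110111001100100101 walk d0:-→d1:-→d2:-→d3:-→d4:-→d5:-→d6:-→d7:-→d8:-→d9:-→d10:-→d11:-→d12:-→d13:-→d14:-→d15:-→d16:-→d17:-→d18:-→d19:-→d20:H5 -> H5
  lookup 254.79.0.28: bits 1111111001001111 walk d0:-→d1:-→d2:-→d3:-→d4:-→d5:-→d6:-→d7:-→d8:-→d9:-→d10:-→d11:-→d12:-→d13:-→d14:-→d15:-→d16:H4 -> H4
  add 0.0.0.0/0 -> H5 at depth 0
  lookup 254.79.0.32: bits 1111111001001111 walk d0:H5→d1:-→d2:-→d3:-→d4:-→d5:-→d6:-→d7:-→d8:-→d9:-→d10:-→d11:-→d12:-→d13:-→d14:-→d15:-→d16:H4 -> H4
  lookup 55.50.81.42: bits 00110111001100100101 walk d0:H5→d1:-→d2:-→d3:-→d4:-→d5:-→d6:-→d7:-→d8:-→d9:-→d10:-→d11:-→d12:-→d13:-→d14:-→d15:-→d16:-→d17:-→d18:-→d19:-→d20:H5 -> H5
  lookup 254.79.0.89: bits 1111111001001111 walk d0:H5→d1:-→d2:-→d3:-→d4:-→d5:-→d6:-→d7:-→d8:-→d9:-→d10:-→d11:-→d12:-→d13:-→d14:-→d15:-→d16:H4 -> H4
  add 55.50.80.0/20 -> H1 at depth 20
  add 254.79.0.0/16 -> H4 at depth 16
  lookup 55.50.80.74: bits 00110111001100100101 walk d0:H5→d1:-→d2:-→d3:-→d4:-→d5:-→d6:-→d7:-→d8:-→d9:-→d10:-→d11:-→d12:-→d13:-→d14:-→d15:-→d16:-→d17:-→d18:-→d19:-→d20:H1 -> H1
  lookup 55.50.80.0: bits 00110111001100100101 walk d0:H5→d1:-→d2:-→d3:-→d4:-→d5:-→d6:-→d7:-→d8:-→d9:-→d10:-→d11:-→d12:-→d13:-→d14:-→d15:-→d16:-→d17:-→d18:-→d19:-→d20:H1 -> H1
  del 55.50.80.0/20 (clear depth 20)
  lookup 254.79.60.99: bits 1111111001001111 walk d0:H5→d1:-→d2:-→d3:-→d4:-→d5:-→d6:-→d7:-→d8:-→d9:-→d10:-→d11:-→d12:-→d13:-→d14:-→d15:-→d16:H4 -> H4
  del 254.79.0.0/16 (clear depth 16)
  add 0.0.0.0/0 -> H6 at depth 0
  add 254.0.0.0/9 -> H2 at depth 9
  add 254.64.0.0/12 -> H4 at depth 12
  add 55.50.0.0/16 -> H1 at depth 16
  add 254.79.32.0/20 -> H3 at depth 20
  lookup 254.64.0.0: bits 111111100100 walk d0:H6→d1:-→d2:-→d3:-→d4:-→d5:-→d6:-→d7:-→d8:-→d9:H2→d10:-→d11:-→d12:H4 -> H4
  add 55.48.0.0/12 -> H5 at depth 12

== LOOKUPS ==
["H5","H5","H5","H5","H5","H4","H4","H5","H4","H1","H1","H4","H4"]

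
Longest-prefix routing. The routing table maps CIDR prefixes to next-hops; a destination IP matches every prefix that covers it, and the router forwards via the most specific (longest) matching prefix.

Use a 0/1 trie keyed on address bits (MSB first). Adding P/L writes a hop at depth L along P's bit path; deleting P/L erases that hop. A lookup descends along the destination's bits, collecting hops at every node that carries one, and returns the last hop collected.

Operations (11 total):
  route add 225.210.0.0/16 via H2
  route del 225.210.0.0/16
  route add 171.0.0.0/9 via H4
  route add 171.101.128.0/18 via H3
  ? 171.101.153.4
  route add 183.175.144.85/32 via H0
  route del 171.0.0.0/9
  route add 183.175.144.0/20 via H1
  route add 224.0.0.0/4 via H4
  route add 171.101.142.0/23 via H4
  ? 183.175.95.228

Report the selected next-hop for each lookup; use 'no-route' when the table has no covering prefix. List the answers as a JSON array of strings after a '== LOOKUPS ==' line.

Trace:
  add 225.210.0.0/16 -> H2 at depth 16
  - 225.210.0.0/16 clear@16
  add 171.0.0.0/9 -> H4 at depth 9
  add 171.101.128.0/18 -> H3 at depth 18
  lookup 171.101.153.4: bits 101010110110010110 walk d0:-→d1:-→d2:-→d3:-→d4:-→d5:-→d6:-→d7:-→d8:-→d9:H4→d10:-→d11:-→d12:-→d13:-→d14:-→d15:-→d16:-→d17:-→d18:H3 -> H3
  add 183.175.144.85/32 -> H0 at depth 32
  - 171.0.0.0/9 clear@9
  add 183.175.144.0/20 -> H1 at depth 20
  add 224.0.0.0/4 -> H4 at depth 4
  add 171.101.142.0/23 -> H4 at depth 23
  lookup 183.175.95.228: bits 1011011110101111 walk d0:-→d1:-→d2:-→d3:-→d4:-→d5:-→d6:-→d7:-→d8:-→d9:-→d10:-→d11:-→d12:-→d13:-→d14:-→d15:-→d16:- -> no-route

== LOOKUPS ==
["H3","no-route"]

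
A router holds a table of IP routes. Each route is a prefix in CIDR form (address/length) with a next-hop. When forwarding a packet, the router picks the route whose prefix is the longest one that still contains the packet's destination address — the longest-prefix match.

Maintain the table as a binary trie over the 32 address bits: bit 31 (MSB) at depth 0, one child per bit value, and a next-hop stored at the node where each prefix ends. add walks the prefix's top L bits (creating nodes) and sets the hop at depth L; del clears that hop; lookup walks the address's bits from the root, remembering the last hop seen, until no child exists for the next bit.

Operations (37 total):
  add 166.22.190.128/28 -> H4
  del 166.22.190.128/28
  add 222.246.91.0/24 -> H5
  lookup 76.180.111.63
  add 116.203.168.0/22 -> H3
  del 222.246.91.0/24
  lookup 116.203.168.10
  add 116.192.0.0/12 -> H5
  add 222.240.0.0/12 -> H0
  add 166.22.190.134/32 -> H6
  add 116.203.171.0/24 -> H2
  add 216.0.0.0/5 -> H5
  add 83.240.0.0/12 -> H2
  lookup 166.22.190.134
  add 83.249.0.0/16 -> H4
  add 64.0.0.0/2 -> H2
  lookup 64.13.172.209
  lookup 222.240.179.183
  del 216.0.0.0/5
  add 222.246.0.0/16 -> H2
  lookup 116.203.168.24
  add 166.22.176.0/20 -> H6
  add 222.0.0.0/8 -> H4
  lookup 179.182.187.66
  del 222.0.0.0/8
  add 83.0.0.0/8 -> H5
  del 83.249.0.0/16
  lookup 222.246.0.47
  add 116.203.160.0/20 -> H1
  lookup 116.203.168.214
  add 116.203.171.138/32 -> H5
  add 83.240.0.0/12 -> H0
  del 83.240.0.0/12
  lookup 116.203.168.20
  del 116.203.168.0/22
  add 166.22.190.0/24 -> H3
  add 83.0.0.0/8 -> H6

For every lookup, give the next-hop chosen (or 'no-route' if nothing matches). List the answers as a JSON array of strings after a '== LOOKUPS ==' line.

Trace:
  + 166.22.190.128/28 (H4) depth=28
  - 166.22.190.128/28 clear@28
  + 222.246.91.0/24 (H5) depth=24
  Q 76.180.111.63: descend ε ; hops seen [∅] ; pick no-route
  + 116.203.168.0/22 (H3) depth=22
  - 222.246.91.0/24 clear@24
  Q 116.203.168.10: descend 0111010011001011101010 ; hops seen [H3] ; pick H3
  + 116.192.0.0/12 (H5) depth=12
  + 222.240.0.0/12 (H0) depth=12
  + 166.22.190.134/32 (H6) depth=32
  + 116.203.171.0/24 (H2) depth=24
  + 216.0.0.0/5 (H5) depth=5
  + 83.240.0.0/12 (H2) depth=12
  Q 166.22.190.134: descend 10100110000101101011111010000110 ; hops seen [H6] ; pick H6
  + 83.249.0.0/16 (H4) depth=16
  + 64.0.0.0/2 (H2) depth=2
  Q 64.13.172.209: descend 010 ; hops seen [H2] ; pick H2
  Q 222.240.179.183: descend 1101111011110 ; hops seen [H5,H0] ; pick H0
  - 216.0.0.0/5 clear@5
  + 222.246.0.0/16 (H2) depth=16
  Q 116.203.168.24: descend 0111010011001011101010 ; hops seen [H2,H5,H3] ; pick H3
  + 166.22.176.0/20 (H6) depth=20
  + 222.0.0.0/8 (H4) depth=8
  Q 179.182.187.66: descend 101 ; hops seen [∅] ; pick no-route
  - 222.0.0.0/8 clear@8
  + 83.0.0.0/8 (H5) depth=8
  - 83.249.0.0/16 clear@16
  Q 222.246.0.47: descend 11011110111101100 ; hops seen [H0,H2] ; pick H2
  + 116.203.160.0/20 (H1) depth=20
  Q 116.203.168.214: descend 0111010011001011101010 ; hops seen [H2,H5,H1,H3] ; pick H3
  + 116.203.171.138/32 (H5) depth=32
  + 83.240.0.0/12 (H0) depth=12
  - 83.240.0.0/12 clear@12
  Q 116.203.168.20: descend 0111010011001011101010 ; hops seen [H2,H5,H1,H3] ; pick H3
  - 116.203.168.0/22 clear@22
  + 166.22.190.0/24 (H3) depth=24
  + 83.0.0.0/8 (H6) depth=8

== LOOKUPS ==
["no-route","H3","H6","H2","H0","H3","no-route","H2","H3","H3"]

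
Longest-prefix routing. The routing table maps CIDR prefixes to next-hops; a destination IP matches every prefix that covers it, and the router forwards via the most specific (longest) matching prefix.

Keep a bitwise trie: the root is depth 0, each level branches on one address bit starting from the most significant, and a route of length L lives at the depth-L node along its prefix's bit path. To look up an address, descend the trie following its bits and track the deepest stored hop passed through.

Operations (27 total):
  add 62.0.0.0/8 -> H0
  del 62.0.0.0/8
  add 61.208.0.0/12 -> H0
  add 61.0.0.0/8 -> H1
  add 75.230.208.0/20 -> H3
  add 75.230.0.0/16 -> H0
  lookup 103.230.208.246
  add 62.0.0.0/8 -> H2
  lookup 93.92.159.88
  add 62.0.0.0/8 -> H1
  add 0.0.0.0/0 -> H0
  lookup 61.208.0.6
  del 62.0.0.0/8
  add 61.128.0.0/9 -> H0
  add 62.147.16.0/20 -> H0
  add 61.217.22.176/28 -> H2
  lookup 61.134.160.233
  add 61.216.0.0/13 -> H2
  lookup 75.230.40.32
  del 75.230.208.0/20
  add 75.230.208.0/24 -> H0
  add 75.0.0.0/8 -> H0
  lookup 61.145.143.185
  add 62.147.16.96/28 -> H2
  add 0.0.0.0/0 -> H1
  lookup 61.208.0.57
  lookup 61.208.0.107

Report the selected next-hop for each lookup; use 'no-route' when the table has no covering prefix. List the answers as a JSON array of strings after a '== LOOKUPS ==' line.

Apply in order:
  add 62.0.0.0/8 -> H0 at depth 8
  del 62.0.0.0/8 (clear depth 8)
  add 61.208.0.0/12 -> H0 at depth 12
  add 61.0.0.0/8 -> H1 at depth 8
  add 75.230.208.0/20 -> H3 at depth 20
  add 75.230.0.0/16 -> H0 at depth 16
  Q 103.230.208.246: descend 01 ; hops seen [∅] ; pick no-route
  add 62.0.0.0/8 -> H2 at depth 8
  Q 93.92.159.88: descend 010 ; hops seen [∅] ; pick no-route
  add 62.0.0.0/8 -> H1 at depth 8
  add 0.0.0.0/0 -> H0 at depth 0
  Q 61.208.0.6: descend 001111011101 ; hops seen [H0,H1,H0] ; pick H0
  del 62.0.0.0/8 (clear depth 8)
  add 61.128.0.0/9 -> H0 at depth 9
  add 62.147.16.0/20 -> H0 at depth 20
  add 61.217.22.176/28 -> H2 at depth 28
  Q 61.134.160.233: descend 001111011 ; hops seen [H0,H1,H0] ; pick H0
  add 61.216.0.0/13 -> H2 at depth 13
  Q 75.230.40.32: descend 0100101111100110 ; hops seen [H0,H0] ; pick H0
  del 75.230.208.0/20 (clear depth 20)
  add 75.230.208.0/24 -> H0 at depth 24
  add 75.0.0.0/8 -> H0 at depth 8
  Q 61.145.143.185: descend 001111011 ; hops seen [H0,H1,H0] ; pick H0
  add 62.147.16.96/28 -> H2 at depth 28
  add 0.0.0.0/0 -> H1 at depth 0
  Q 61.208.0.57: descend 001111011101 ; hops seen [H1,H1,H0,H0] ; pick H0
  Q 61.208.0.107: descend 001111011101 ; hops seen [H1,H1,H0,H0] ; pick H0

== LOOKUPS ==
["no-route","no-route","H0","H0","H0","H0","H0","H0"]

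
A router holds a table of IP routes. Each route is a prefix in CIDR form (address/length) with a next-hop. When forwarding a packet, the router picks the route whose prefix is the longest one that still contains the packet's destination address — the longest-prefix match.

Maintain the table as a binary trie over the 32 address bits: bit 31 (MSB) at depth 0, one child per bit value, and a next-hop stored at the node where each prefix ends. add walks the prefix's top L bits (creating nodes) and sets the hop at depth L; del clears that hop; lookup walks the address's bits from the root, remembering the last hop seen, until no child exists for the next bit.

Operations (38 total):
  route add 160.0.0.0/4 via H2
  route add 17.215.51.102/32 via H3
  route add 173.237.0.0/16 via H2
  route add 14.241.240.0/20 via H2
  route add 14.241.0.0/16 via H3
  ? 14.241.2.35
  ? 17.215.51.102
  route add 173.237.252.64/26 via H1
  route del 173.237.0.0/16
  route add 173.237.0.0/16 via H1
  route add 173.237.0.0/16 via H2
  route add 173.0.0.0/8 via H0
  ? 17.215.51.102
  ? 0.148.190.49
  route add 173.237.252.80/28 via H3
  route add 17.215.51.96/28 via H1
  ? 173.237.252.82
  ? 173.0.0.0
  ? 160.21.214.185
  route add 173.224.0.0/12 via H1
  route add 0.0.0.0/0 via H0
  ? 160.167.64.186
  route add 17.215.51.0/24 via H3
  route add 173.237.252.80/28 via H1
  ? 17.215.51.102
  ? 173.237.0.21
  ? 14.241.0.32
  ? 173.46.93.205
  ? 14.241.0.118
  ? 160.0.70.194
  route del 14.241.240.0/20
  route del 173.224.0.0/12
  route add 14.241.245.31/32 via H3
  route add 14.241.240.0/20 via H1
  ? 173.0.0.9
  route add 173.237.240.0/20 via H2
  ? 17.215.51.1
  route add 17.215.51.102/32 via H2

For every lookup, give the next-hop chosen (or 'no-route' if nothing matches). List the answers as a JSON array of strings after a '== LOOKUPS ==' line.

Trace:
  + 160.0.0.0/4 (H2) depth=4
  + 17.215.51.102/32 (H3) depth=32
  + 173.237.0.0/16 (H2) depth=16
  + 14.241.240.0/20 (H2) depth=20
  + 14.241.0.0/16 (H3) depth=16
  ? 14.241.2.35  path d0:-→d1:-→d2:-→d3:-→d4:-→d5:-→d6:-→d7:-→d8:-→d9:-→d10:-→d11:-→d12:-→d13:-→d14:-→d15:-→d16:H3  best=H3
  ? 17.215.51.102  path d0:-→d1:-→d2:-→d3:-→d4:-→d5:-→d6:-→d7:-→d8:-→d9:-→d10:-→d11:-→d12:-→d13:-→d14:-→d15:-→d16:-→d17:-→d18:-→d19:-→d20:-→d21:-→d22:-→d23:-→d24:-→d25:-→d26:-→d27:-→d28:-→d29:-→d30:-→d31:-→d32:H3  best=H3
  + 173.237.252.64/26 (H1) depth=26
  del 173.237.0.0/16 (clear depth 16)
  + 173.237.0.0/16 (H1) depth=16
  + 173.237.0.0/16 (H2) depth=16
  + 173.0.0.0/8 (H0) depth=8
  ? 17.215.51.102  path d0:-→d1:-→d2:-→d3:-→d4:-→d5:-→d6:-→d7:-→d8:-→d9:-→d10:-→d11:-→d12:-→d13:-→d14:-→d15:-→d16:-→d17:-→d18:-→d19:-→d20:-→d21:-→d22:-→d23:-→d24:-→d25:-→d26:-→d27:-→d28:-→d29:-→d30:-→d31:-→d32:H3  best=H3
  ? 0.148.190.49  path d0:-→d1:-→d2:-→d3:-→d4:-  best=no-route
  + 173.237.252.80/28 (H3) depth=28
  + 17.215.51.96/28 (H1) depth=28
  ? 173.237.252.82  path d0:-→d1:-→d2:-→d3:-→d4:H2→d5:-→d6:-→d7:-→d8:H0→d9:-→d10:-→d11:-→d12:-→d13:-→d14:-→d15:-→d16:H2→d17:-→d18:-→d19:-→d20:-→d21:-→d22:-→d23:-→d24:-→d25:-→d26:H1→d27:-→d28:H3  best=H3
  ? 173.0.0.0  path d0:-→d1:-→d2:-→d3:-→d4:H2→d5:-→d6:-→d7:-→d8:H0  best=H0
  ? 160.21.214.185  path d0:-→d1:-→d2:-→d3:-→d4:H2  best=H2
  + 173.224.0.0/12 (H1) depth=12
  + 0.0.0.0/0 (H0) depth=0
  ? 160.167.64.186  path d0:H0→d1:-→d2:-→d3:-→d4:H2  best=H2
  + 17.215.51.0/24 (H3) depth=24
  + 173.237.252.80/28 (H1) depth=28
  ? 17.215.51.102  path d0:H0→d1:-→d2:-→d3:-→d4:-→d5:-→d6:-→d7:-→d8:-→d9:-→d10:-→d11:-→d12:-→d13:-→d14:-→d15:-→d16:-→d17:-→d18:-→d19:-→d20:-→d21:-→d22:-→d23:-→d24:H3→d25:-→d26:-→d27:-→d28:H1→d29:-→d30:-→d31:-→d32:H3  best=H3
  ? 173.237.0.21  path d0:H0→d1:-→d2:-→d3:-→d4:H2→d5:-→d6:-→d7:-→d8:H0→d9:-→d10:-→d11:-→d12:H1→d13:-→d14:-→d15:-→d16:H2  best=H2
  ? 14.241.0.32  path d0:H0→d1:-→d2:-→d3:-→d4:-→d5:-→d6:-→d7:-→d8:-→d9:-→d10:-→d11:-→d12:-→d13:-→d14:-→d15:-→d16:H3  best=H3
  ? 173.46.93.205  path d0:H0→d1:-→d2:-→d3:-→d4:H2→d5:-→d6:-→d7:-→d8:H0  best=H0
  ? 14.241.0.118  path d0:H0→d1:-→d2:-→d3:-→d4:-→d5:-→d6:-→d7:-→d8:-→d9:-→d10:-→d11:-→d12:-→d13:-→d14:-→d15:-→d16:H3  best=H3
  ? 160.0.70.194  path d0:H0→d1:-→d2:-→d3:-→d4:H2  best=H2
  del 14.241.240.0/20 (clear depth 20)
  del 173.224.0.0/12 (clear depth 12)
  + 14.241.245.31/32 (H3) depth=32
  + 14.241.240.0/20 (H1) depth=20
  ? 173.0.0.9  path d0:H0→d1:-→d2:-→d3:-→d4:H2→d5:-→d6:-→d7:-→d8:H0  best=H0
  + 173.237.240.0/20 (H2) depth=20
  ? 17.215.51.1  path d0:H0→d1:-→d2:-→d3:-→d4:-→d5:-→d6:-→d7:-→d8:-→d9:-→d10:-→d11:-→d12:-→d13:-→d14:-→d15:-→d16:-→d17:-→d18:-→d19:-→d20:-→d21:-→d22:-→d23:-→d24:H3→d25:-  best=H3
  + 17.215.51.102/32 (H2) depth=32

== LOOKUPS ==
["H3","H3","H3","no-route","H3","H0","H2","H2","H3","H2","H3","H0","H3","H2","H0","H3"]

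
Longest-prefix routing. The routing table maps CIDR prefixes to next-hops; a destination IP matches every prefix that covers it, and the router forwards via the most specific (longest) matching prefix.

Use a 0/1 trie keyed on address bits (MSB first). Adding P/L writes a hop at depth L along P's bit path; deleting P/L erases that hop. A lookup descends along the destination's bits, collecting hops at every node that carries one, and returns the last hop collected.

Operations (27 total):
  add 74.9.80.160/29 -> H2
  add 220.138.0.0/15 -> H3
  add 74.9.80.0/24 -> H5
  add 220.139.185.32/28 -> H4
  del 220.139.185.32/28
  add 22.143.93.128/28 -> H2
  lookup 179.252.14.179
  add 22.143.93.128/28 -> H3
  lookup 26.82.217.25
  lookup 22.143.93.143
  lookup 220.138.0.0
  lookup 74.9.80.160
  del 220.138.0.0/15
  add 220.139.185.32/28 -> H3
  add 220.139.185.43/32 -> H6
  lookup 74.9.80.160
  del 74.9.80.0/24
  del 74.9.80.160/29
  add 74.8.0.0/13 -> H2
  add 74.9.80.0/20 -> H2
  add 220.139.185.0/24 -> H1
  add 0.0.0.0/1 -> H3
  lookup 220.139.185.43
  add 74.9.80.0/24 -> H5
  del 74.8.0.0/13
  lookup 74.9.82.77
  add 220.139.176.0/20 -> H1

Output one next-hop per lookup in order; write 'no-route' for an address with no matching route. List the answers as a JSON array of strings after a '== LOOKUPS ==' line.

Trace:
  + 74.9.80.160/29 (H2) depth=29
  + 220.138.0.0/15 (H3) depth=15
  + 74.9.80.0/24 (H5) depth=24
  + 220.139.185.32/28 (H4) depth=28
  del 220.139.185.32/28 (clear depth 28)
  + 22.143.93.128/28 (H2) depth=28
  ? 179.252.14.179  path d0:-→d1:-  best=no-route
  + 22.143.93.128/28 (H3) depth=28
  ? 26.82.217.25  path d0:-→d1:-→d2:-→d3:-→d4:-  best=no-route
  ? 22.143.93.143  path d0:-→d1:-→d2:-→d3:-→d4:-→d5:-→d6:-→d7:-→d8:-→d9:-→d10:-→d11:-→d12:-→d13:-→d14:-→d15:-→d16:-→d17:-→d18:-→d19:-→d20:-→d21:-→d22:-→d23:-→d24:-→d25:-→d26:-→d27:-→d28:H3  best=H3
  ? 220.138.0.0  path d0:-→d1:-→d2:-→d3:-→d4:-→d5:-→d6:-→d7:-→d8:-→d9:-→d10:-→d11:-→d12:-→d13:-→d14:-→d15:H3  best=H3
  ? 74.9.80.160  path d0:-→d1:-→d2:-→d3:-→d4:-→d5:-→d6:-→d7:-→d8:-→d9:-→d10:-→d11:-→d12:-→d13:-→d14:-→d15:-→d16:-→d17:-→d18:-→d19:-→d20:-→d21:-→d22:-→d23:-→d24:H5→d25:-→d26:-→d27:-→d28:-→d29:H2  best=H2
  del 220.138.0.0/15 (clear depth 15)
  + 220.139.185.32/28 (H3) depth=28
  + 220.139.185.43/32 (H6) depth=32
  ? 74.9.80.160  path d0:-→d1:-→d2:-→d3:-→d4:-→d5:-→d6:-→d7:-→d8:-→d9:-→d10:-→d11:-→d12:-→d13:-→d14:-→d15:-→d16:-→d17:-→d18:-→d19:-→d20:-→d21:-→d22:-→d23:-→d24:H5→d25:-→d26:-→d27:-→d28:-→d29:H2  best=H2
  del 74.9.80.0/24 (clear depth 24)
  del 74.9.80.160/29 (clear depth 29)
  + 74.8.0.0/13 (H2) depth=13
  + 74.9.80.0/20 (H2) depth=20
  + 220.139.185.0/24 (H1) depth=24
  + 0.0.0.0/1 (H3) depth=1
  ? 220.139.185.43  path d0:-→d1:-→d2:-→d3:-→d4:-→d5:-→d6:-→d7:-→d8:-→d9:-→d10:-→d11:-→d12:-→d13:-→d14:-→d15:-→d16:-→d17:-→d18:-→d19:-→d20:-→d21:-→d22:-→d23:-→d24:H1→d25:-→d26:-→d27:-→d28:H3→d29:-→d30:-→d31:-→d32:H6  best=H6
  + 74.9.80.0/24 (H5) depth=24
  del 74.8.0.0/13 (clear depth 13)
  ? 74.9.82.77  path d0:-→d1:H3→d2:-→d3:-→d4:-→d5:-→d6:-→d7:-→d8:-→d9:-→d10:-→d11:-→d12:-→d13:-→d14:-→d15:-→d16:-→d17:-→d18:-→d19:-→d20:H2→d21:-→d22:-  best=H2
  + 220.139.176.0/20 (H1) depth=20

== LOOKUPS ==
["no-route","no-route","H3","H3","H2","H2","H6","H2"]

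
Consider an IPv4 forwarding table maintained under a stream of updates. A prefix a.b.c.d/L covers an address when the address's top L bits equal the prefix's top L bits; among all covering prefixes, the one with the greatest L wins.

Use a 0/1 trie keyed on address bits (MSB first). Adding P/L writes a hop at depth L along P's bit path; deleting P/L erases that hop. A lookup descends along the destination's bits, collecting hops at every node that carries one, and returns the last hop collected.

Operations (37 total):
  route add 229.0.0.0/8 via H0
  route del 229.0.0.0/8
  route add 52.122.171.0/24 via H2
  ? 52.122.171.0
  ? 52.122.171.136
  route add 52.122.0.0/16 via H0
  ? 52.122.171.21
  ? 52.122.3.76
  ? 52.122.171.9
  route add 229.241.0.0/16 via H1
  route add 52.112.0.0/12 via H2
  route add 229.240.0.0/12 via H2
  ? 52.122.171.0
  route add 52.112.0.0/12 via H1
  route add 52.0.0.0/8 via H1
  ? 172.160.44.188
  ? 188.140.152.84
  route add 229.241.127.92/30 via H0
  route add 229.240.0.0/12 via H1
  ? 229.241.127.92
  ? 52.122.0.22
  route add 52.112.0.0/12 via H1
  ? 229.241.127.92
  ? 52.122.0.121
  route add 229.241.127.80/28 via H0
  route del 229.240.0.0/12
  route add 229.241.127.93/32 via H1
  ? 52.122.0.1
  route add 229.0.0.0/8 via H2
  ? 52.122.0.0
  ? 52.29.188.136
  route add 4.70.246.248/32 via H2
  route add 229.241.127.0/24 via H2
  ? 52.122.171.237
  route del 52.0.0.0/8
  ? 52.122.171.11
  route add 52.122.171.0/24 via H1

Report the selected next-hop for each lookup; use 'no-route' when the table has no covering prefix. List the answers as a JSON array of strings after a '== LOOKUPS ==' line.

Trace:
  + 229.0.0.0/8 (H0) depth=8
  - 229.0.0.0/8 clear@8
  + 52.122.171.0/24 (H2) depth=24
  lookup 52.122.171.0: bits 001101000111101010101011 walk d0:-→d1:-→d2:-→d3:-→d4:-→d5:-→d6:-→d7:-→d8:-→d9:-→d10:-→d11:-→d12:-→d13:-→d14:-→d15:-→d16:-→d17:-→d18:-→d19:-→d20:-→d21:-→d22:-→d23:-→d24:H2 -> H2
  lookup 52.122.171.136: bits 001101000111101010101011 walk d0:-→d1:-→d2:-→d3:-→d4:-→d5:-→d6:-→d7:-→d8:-→d9:-→d10:-→d11:-→d12:-→d13:-→d14:-→d15:-→d16:-→d17:-→d18:-→d19:-→d20:-→d21:-→d22:-→d23:-→d24:H2 -> H2
  + 52.122.0.0/16 (H0) depth=16
  lookup 52.122.171.21: bits 001101000111101010101011 walk d0:-→d1:-→d2:-→d3:-→d4:-→d5:-→d6:-→d7:-→d8:-→d9:-→d10:-→d11:-→d12:-→d13:-→d14:-→d15:-→d16:H0→d17:-→d18:-→d19:-→d20:-→d21:-→d22:-→d23:-→d24:H2 -> H2
  lookup 52.122.3.76: bits 0011010001111010 walk d0:-→d1:-→d2:-→d3:-→d4:-→d5:-→d6:-→d7:-→d8:-→d9:-→d10:-→d11:-→d12:-→d13:-→d14:-→d15:-→d16:H0 -> H0
  lookup 52.122.171.9: bits 001101000111101010101011 walk d0:-→d1:-→d2:-→d3:-→d4:-→d5:-→d6:-→d7:-→d8:-→d9:-→d10:-→d11:-→d12:-→d13:-→d14:-→d15:-→d16:H0→d17:-→d18:-→d19:-→d20:-→d21:-→d22:-→d23:-→d24:H2 -> H2
  + 229.241.0.0/16 (H1) depth=16
  + 52.112.0.0/12 (H2) depth=12
  + 229.240.0.0/12 (H2) depth=12
  lookup 52.122.171.0: bits 001101000111101010101011 walk d0:-→d1:-→d2:-→d3:-→d4:-→d5:-→d6:-→d7:-→d8:-→d9:-→d10:-→d11:-→d12:H2→d13:-→d14:-→d15:-→d16:H0→d17:-→d18:-→d19:-→d20:-→d21:-→d22:-→d23:-→d24:H2 -> H2
  + 52.112.0.0/12 (H1) depth=12
  + 52.0.0.0/8 (H1) depth=8
  lookup 172.160.44.188: bits 1 walk d0:-→d1:- -> no-route
  lookup 188.140.152.84: bits 1 walk d0:-→d1:- -> no-route
  + 229.241.127.92/30 (H0) depth=30
  + 229.240.0.0/12 (H1) depth=12
  lookup 229.241.127.92: bits 111001011111000101111111010111 walk d0:-→d1:-→d2:-→d3:-→d4:-→d5:-→d6:-→d7:-→d8:-→d9:-→d10:-→d11:-→d12:H1→d13:-→d14:-→d15:-→d16:H1→d17:-→d18:-→d19:-→d20:-→d21:-→d22:-→d23:-→d24:-→d25:-→d26:-→d27:-→d28:-→d29:-→d30:H0 -> H0
  lookup 52.122.0.22: bits 0011010001111010 walk d0:-→d1:-→d2:-→d3:-→d4:-→d5:-→d6:-→d7:-→d8:H1→d9:-→d10:-→d11:-→d12:H1→d13:-→d14:-→d15:-→d16:H0 -> H0
  + 52.112.0.0/12 (H1) depth=12
  lookup 229.241.127.92: bits 111001011111000101111111010111 walk d0:-→d1:-→d2:-→d3:-→d4:-→d5:-→d6:-→d7:-→d8:-→d9:-→d10:-→d11:-→d12:H1→d13:-→d14:-→d15:-→d16:H1→d17:-→d18:-→d19:-→d20:-→d21:-→d22:-→d23:-→d24:-→d25:-→d26:-→d27:-→d28:-→d29:-→d30:H0 -> H0
  lookup 52.122.0.121: bits 0011010001111010 walk d0:-→d1:-→d2:-→d3:-→d4:-→d5:-→d6:-→d7:-→d8:H1→d9:-→d10:-→d11:-→d12:H1→d13:-→d14:-→d15:-→d16:H0 -> H0
  + 229.241.127.80/28 (H0) depth=28
  - 229.240.0.0/12 clear@12
  + 229.241.127.93/32 (H1) depth=32
  lookup 52.122.0.1: bits 0011010001111010 walk d0:-→d1:-→d2:-→d3:-→d4:-→d5:-→d6:-→d7:-→d8:H1→d9:-→d10:-→d11:-→d12:H1→d13:-→d14:-→d15:-→d16:H0 -> H0
  + 229.0.0.0/8 (H2) depth=8
  lookup 52.122.0.0: bits 0011010001111010 walk d0:-→d1:-→d2:-→d3:-→d4:-→d5:-→d6:-→d7:-→d8:H1→d9:-→d10:-→d11:-→d12:H1→d13:-→d14:-→d15:-→d16:H0 -> H0
  lookup 52.29.188.136: bits 001101000 walk d0:-→d1:-→d2:-→d3:-→d4:-→d5:-→d6:-→d7:-→d8:H1→d9:- -> H1
  + 4.70.246.248/32 (H2) depth=32
  + 229.241.127.0/24 (H2) depth=24
  lookup 52.122.171.237: bits 001101000111101010101011 walk d0:-→d1:-→d2:-→d3:-→d4:-→d5:-→d6:-→d7:-→d8:H1→d9:-→d10:-→d11:-→d12:H1→d13:-→d14:-→d15:-→d16:H0→d17:-→d18:-→d19:-→d20:-→d21:-→d22:-→d23:-→d24:H2 -> H2
  - 52.0.0.0/8 clear@8
  lookup 52.122.171.11: bits 001101000111101010101011 walk d0:-→d1:-→d2:-→d3:-→d4:-→d5:-→d6:-→d7:-→d8:-→d9:-→d10:-→d11:-→d12:H1→d13:-→d14:-→d15:-→d16:H0→d17:-→d18:-→d19:-→d20:-→d21:-→d22:-→d23:-→d24:H2 -> H2
  + 52.122.171.0/24 (H1) depth=24

== LOOKUPS ==
["H2","H2","H2","H0","H2","H2","no-route","no-route","H0","H0","H0","H0","H0","H0","H1","H2","H2"]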